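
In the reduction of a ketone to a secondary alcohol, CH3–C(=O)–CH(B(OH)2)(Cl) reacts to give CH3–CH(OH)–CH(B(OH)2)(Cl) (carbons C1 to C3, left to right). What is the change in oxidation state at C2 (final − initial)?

-2

Before: C2 has 2 bonds to C, 2 bonds to O → oxidation state +2.
After: C2 has 2 bonds to C, 1 bond to H, 1 bond to O → oxidation state 0.
Δ = 0 − (+2) = -2, so this is a reduction at C2.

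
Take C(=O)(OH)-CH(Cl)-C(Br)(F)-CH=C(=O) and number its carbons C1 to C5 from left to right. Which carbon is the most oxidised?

Bonds to more-electronegative neighbours contribute +1 each, bonds to H or metals contribute −1 each, and C–C bonds contribute 0. Tallying each carbon:
C1: 1C, 3O → 0 + 3 = +3
C2: 2C, 1H, 1Cl → 0 − 1 + 1 = 0
C3: 2C, 1F, 1Br → 0 + 1 + 1 = +2
C4: 3C, 1H → 0 − 1 = -1
C5: 2C, 2O → 0 + 2 = +2
The most oxidised carbon is C1 at +3.

C1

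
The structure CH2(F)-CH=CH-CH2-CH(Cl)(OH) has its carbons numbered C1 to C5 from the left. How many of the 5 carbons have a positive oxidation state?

Tallying each carbon's bonds:
C1: 1C, 2H, 1F → 0 − 2 + 1 = -1
C2: 3C, 1H → 0 − 1 = -1
C3: 3C, 1H → 0 − 1 = -1
C4: 2C, 2H → 0 − 2 = -2
C5: 1C, 1H, 1O, 1Cl → 0 − 1 + 1 + 1 = +1
1 carbon (C5) meets the condition.

1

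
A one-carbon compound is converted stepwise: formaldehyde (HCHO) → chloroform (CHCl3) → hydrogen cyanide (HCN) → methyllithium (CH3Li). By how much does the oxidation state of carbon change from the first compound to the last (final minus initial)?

Carbon oxidation states along the series — formaldehyde: 0, chloroform: +2, hydrogen cyanide: +2, methyllithium: -4.
Net change = -4 − (0) = -4.

-4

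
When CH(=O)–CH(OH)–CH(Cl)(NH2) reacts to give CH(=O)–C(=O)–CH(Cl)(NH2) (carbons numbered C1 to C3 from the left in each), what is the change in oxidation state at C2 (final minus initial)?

+2

Before: C2 has 2 bonds to C, 1 bond to H, 1 bond to O → oxidation state 0.
After: C2 has 2 bonds to C, 2 bonds to O → oxidation state +2.
Δ = +2 − (0) = +2, so this is an oxidation at C2.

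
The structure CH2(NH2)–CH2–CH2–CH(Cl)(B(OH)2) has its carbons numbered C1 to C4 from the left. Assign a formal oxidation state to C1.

-1

C1 has one bond to C (0), one bond to N (+1), one bond to H (-1), one bond to H (-1).
Oxidation state = 0 + 1 − 1 − 1 = -1.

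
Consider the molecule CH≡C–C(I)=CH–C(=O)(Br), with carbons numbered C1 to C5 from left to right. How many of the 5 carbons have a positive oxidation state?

2

Assign +1 per bond to O/N/halogen, −1 per bond to H or an electropositive element, and 0 per bond to carbon. Tallying each carbon:
C1: 3C, 1H → 0 − 1 = -1
C2: 4C → 0 = 0
C3: 3C, 1I → 0 + 1 = +1
C4: 3C, 1H → 0 − 1 = -1
C5: 1C, 2O, 1Br → 0 + 2 + 1 = +3
2 carbons (C3, C5) meet the condition.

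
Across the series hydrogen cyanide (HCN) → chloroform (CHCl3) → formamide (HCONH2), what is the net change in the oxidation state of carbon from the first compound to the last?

0

Carbon oxidation states along the series — hydrogen cyanide: +2, chloroform: +2, formamide: +2.
Net change = +2 − (+2) = 0.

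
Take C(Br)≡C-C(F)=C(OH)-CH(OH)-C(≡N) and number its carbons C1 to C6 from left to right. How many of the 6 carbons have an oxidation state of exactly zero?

2

Tallying each carbon's bonds:
C1: 3C, 1Br → 0 + 1 = +1
C2: 4C → 0 = 0
C3: 3C, 1F → 0 + 1 = +1
C4: 3C, 1O → 0 + 1 = +1
C5: 2C, 1H, 1O → 0 − 1 + 1 = 0
C6: 1C, 3N → 0 + 3 = +3
2 carbons (C2, C5) meet the condition.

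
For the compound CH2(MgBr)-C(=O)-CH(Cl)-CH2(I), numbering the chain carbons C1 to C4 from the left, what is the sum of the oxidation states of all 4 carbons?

-2

Each bond to a more electronegative atom (O, N, halogen) counts +1, each bond to a less electronegative atom (H, metal, B, Si) counts −1, and each C–C bond counts 0. Tallying each carbon:
C1: 1C, 2H, 1Mg → 0 − 2 − 1 = -3
C2: 2C, 2O → 0 + 2 = +2
C3: 2C, 1H, 1Cl → 0 − 1 + 1 = 0
C4: 1C, 2H, 1I → 0 − 2 + 1 = -1
Sum = -3 + 2 + 0 − 1 = -2.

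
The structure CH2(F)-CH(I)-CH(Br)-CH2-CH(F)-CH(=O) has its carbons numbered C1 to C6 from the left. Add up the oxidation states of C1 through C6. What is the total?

-2

Tallying each carbon's bonds:
C1: 1C, 2H, 1F → 0 − 2 + 1 = -1
C2: 2C, 1H, 1I → 0 − 1 + 1 = 0
C3: 2C, 1H, 1Br → 0 − 1 + 1 = 0
C4: 2C, 2H → 0 − 2 = -2
C5: 2C, 1H, 1F → 0 − 1 + 1 = 0
C6: 1C, 1H, 2O → 0 − 1 + 2 = +1
Sum = -1 + 0 + 0 − 2 + 0 + 1 = -2.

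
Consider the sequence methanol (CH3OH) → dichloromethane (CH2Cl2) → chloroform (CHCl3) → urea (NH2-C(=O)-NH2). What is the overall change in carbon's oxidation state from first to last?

+6

Carbon oxidation states along the series — methanol: -2, dichloromethane: 0, chloroform: +2, urea: +4.
Net change = +4 − (-2) = +6.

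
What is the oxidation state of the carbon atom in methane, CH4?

The carbon has one bond to H (-1), one bond to H (-1), one bond to H (-1), one bond to H (-1).
Oxidation state = -1 − 1 − 1 − 1 = -4.

-4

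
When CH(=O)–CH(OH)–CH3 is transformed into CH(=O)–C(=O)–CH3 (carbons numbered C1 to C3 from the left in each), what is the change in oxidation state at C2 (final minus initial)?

Before: C2 has 2 bonds to C, 1 bond to H, 1 bond to O → oxidation state 0.
After: C2 has 2 bonds to C, 2 bonds to O → oxidation state +2.
Δ = +2 − (0) = +2, so this is an oxidation at C2.

+2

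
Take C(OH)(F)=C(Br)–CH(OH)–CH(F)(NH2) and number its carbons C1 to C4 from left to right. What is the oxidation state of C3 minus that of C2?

C3: 2C, 1H, 1O → 0 − 1 + 1 = 0
C2: 3C, 1Br → 0 + 1 = +1
Difference: 0 − (+1) = -1.

-1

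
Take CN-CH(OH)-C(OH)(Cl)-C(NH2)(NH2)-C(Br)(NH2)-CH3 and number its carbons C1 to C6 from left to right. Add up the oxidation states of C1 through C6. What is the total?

Each bond to a more electronegative atom (O, N, halogen) counts +1, each bond to a less electronegative atom (H, metal, B, Si) counts −1, and each C–C bond counts 0. Tallying each carbon:
C1: 1C, 3N → 0 + 3 = +3
C2: 2C, 1H, 1O → 0 − 1 + 1 = 0
C3: 2C, 1O, 1Cl → 0 + 1 + 1 = +2
C4: 2C, 2N → 0 + 2 = +2
C5: 2C, 1N, 1Br → 0 + 1 + 1 = +2
C6: 1C, 3H → 0 − 3 = -3
Sum = +3 + 0 + 2 + 2 + 2 − 3 = +6.

+6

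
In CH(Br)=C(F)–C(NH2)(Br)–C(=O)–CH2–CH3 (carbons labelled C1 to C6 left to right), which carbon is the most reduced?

C6

Assign +1 per bond to O/N/halogen, −1 per bond to H or an electropositive element, and 0 per bond to carbon. Tallying each carbon:
C1: 2C, 1H, 1Br → 0 − 1 + 1 = 0
C2: 3C, 1F → 0 + 1 = +1
C3: 2C, 1N, 1Br → 0 + 1 + 1 = +2
C4: 2C, 2O → 0 + 2 = +2
C5: 2C, 2H → 0 − 2 = -2
C6: 1C, 3H → 0 − 3 = -3
The most reduced carbon is C6 at -3.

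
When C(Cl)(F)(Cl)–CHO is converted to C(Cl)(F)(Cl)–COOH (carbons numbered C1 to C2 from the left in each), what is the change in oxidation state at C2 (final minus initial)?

Before: C2 has 1 bond to C, 1 bond to H, 2 bonds to O → oxidation state +1.
After: C2 has 1 bond to C, 3 bonds to O → oxidation state +3.
Δ = +3 − (+1) = +2, so this is an oxidation at C2.

+2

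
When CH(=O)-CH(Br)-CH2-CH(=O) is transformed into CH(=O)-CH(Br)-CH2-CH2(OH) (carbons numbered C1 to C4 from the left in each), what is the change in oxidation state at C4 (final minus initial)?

Before: C4 has 1 bond to C, 1 bond to H, 2 bonds to O → oxidation state +1.
After: C4 has 1 bond to C, 2 bonds to H, 1 bond to O → oxidation state -1.
Δ = -1 − (+1) = -2, so this is a reduction at C4.

-2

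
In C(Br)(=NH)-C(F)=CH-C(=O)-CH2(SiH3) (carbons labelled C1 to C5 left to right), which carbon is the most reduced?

Assign +1 per bond to O/N/halogen, −1 per bond to H or an electropositive element, and 0 per bond to carbon. Tallying each carbon:
C1: 1C, 2N, 1Br → 0 + 2 + 1 = +3
C2: 3C, 1F → 0 + 1 = +1
C3: 3C, 1H → 0 − 1 = -1
C4: 2C, 2O → 0 + 2 = +2
C5: 1C, 2H, 1Si → 0 − 2 − 1 = -3
The most reduced carbon is C5 at -3.

C5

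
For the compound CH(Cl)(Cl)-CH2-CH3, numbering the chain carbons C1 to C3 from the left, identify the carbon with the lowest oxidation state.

Each bond to a more electronegative atom (O, N, halogen) counts +1, each bond to a less electronegative atom (H, metal, B, Si) counts −1, and each C–C bond counts 0. Tallying each carbon:
C1: 1C, 1H, 2Cl → 0 − 1 + 2 = +1
C2: 2C, 2H → 0 − 2 = -2
C3: 1C, 3H → 0 − 3 = -3
The most reduced carbon is C3 at -3.

C3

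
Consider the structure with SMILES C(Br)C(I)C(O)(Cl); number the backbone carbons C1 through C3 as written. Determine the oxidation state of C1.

C1 has one bond to C (0), one bond to Br (+1), one bond to H (-1), one bond to H (-1).
Oxidation state = 0 + 1 − 1 − 1 = -1.

-1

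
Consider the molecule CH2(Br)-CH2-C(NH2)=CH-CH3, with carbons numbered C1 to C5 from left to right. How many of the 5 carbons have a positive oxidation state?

Tallying each carbon's bonds:
C1: 1C, 2H, 1Br → 0 − 2 + 1 = -1
C2: 2C, 2H → 0 − 2 = -2
C3: 3C, 1N → 0 + 1 = +1
C4: 3C, 1H → 0 − 1 = -1
C5: 1C, 3H → 0 − 3 = -3
1 carbon (C3) meets the condition.

1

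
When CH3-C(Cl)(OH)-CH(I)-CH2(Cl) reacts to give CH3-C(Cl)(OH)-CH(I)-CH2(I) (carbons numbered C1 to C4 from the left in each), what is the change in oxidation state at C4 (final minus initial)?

Before: C4 has 1 bond to C, 2 bonds to H, 1 bond to Cl → oxidation state -1.
After: C4 has 1 bond to C, 2 bonds to H, 1 bond to I → oxidation state -1.
Δ = -1 − (-1) = 0, so no net redox change at C4.

0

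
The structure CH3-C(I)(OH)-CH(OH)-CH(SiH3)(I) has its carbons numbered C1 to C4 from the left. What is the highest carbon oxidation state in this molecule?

+2

Assign +1 per bond to O/N/halogen, −1 per bond to H or an electropositive element, and 0 per bond to carbon. Tallying each carbon:
C1: 1C, 3H → 0 − 3 = -3
C2: 2C, 1O, 1I → 0 + 1 + 1 = +2
C3: 2C, 1H, 1O → 0 − 1 + 1 = 0
C4: 1C, 1H, 1I, 1Si → 0 − 1 + 1 − 1 = -1
The highest value is +2.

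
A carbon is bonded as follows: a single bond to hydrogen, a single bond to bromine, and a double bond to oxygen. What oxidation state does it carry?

+2

The carbon has a double bond to O (2×+1 = +2), one bond to H (-1), one bond to Br (+1).
Oxidation state = +2 − 1 + 1 = +2.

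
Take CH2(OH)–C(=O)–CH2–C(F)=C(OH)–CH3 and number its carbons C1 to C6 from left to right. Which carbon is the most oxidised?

Assign +1 per bond to O/N/halogen, −1 per bond to H or an electropositive element, and 0 per bond to carbon. Tallying each carbon:
C1: 1C, 2H, 1O → 0 − 2 + 1 = -1
C2: 2C, 2O → 0 + 2 = +2
C3: 2C, 2H → 0 − 2 = -2
C4: 3C, 1F → 0 + 1 = +1
C5: 3C, 1O → 0 + 1 = +1
C6: 1C, 3H → 0 − 3 = -3
The most oxidised carbon is C2 at +2.

C2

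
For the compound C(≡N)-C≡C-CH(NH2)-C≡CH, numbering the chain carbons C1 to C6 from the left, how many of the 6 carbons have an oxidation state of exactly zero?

Each bond to a more electronegative atom (O, N, halogen) counts +1, each bond to a less electronegative atom (H, metal, B, Si) counts −1, and each C–C bond counts 0. Tallying each carbon:
C1: 1C, 3N → 0 + 3 = +3
C2: 4C → 0 = 0
C3: 4C → 0 = 0
C4: 2C, 1H, 1N → 0 − 1 + 1 = 0
C5: 4C → 0 = 0
C6: 3C, 1H → 0 − 1 = -1
4 carbons (C2, C3, C4, C5) meet the condition.

4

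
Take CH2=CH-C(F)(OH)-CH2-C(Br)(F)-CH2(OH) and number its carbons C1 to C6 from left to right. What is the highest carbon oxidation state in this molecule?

+2

Assign +1 per bond to O/N/halogen, −1 per bond to H or an electropositive element, and 0 per bond to carbon. Tallying each carbon:
C1: 2C, 2H → 0 − 2 = -2
C2: 3C, 1H → 0 − 1 = -1
C3: 2C, 1O, 1F → 0 + 1 + 1 = +2
C4: 2C, 2H → 0 − 2 = -2
C5: 2C, 1F, 1Br → 0 + 1 + 1 = +2
C6: 1C, 2H, 1O → 0 − 2 + 1 = -1
The highest value is +2.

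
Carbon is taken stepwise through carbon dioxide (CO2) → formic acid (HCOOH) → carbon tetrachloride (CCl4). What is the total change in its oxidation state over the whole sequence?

0

Carbon oxidation states along the series — carbon dioxide: +4, formic acid: +2, carbon tetrachloride: +4.
Net change = +4 − (+4) = 0.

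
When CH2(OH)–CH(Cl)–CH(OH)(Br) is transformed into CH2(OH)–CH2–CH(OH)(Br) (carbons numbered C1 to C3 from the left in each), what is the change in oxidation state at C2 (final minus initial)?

-2

Before: C2 has 2 bonds to C, 1 bond to H, 1 bond to Cl → oxidation state 0.
After: C2 has 2 bonds to C, 2 bonds to H → oxidation state -2.
Δ = -2 − (0) = -2, so this is a reduction at C2.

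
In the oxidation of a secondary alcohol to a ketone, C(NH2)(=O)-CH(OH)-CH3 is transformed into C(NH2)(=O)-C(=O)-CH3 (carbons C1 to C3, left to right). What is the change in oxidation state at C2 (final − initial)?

+2

Before: C2 has 2 bonds to C, 1 bond to H, 1 bond to O → oxidation state 0.
After: C2 has 2 bonds to C, 2 bonds to O → oxidation state +2.
Δ = +2 − (0) = +2, so this is an oxidation at C2.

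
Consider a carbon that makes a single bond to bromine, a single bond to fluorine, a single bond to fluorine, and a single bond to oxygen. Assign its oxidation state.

The carbon has one bond to F (+1), one bond to O (+1), one bond to Br (+1), one bond to F (+1).
Oxidation state = +1 + 1 + 1 + 1 = +4.

+4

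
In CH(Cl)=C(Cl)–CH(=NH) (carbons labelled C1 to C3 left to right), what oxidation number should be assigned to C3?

C3 has one bond to C (0), a double bond to N (2×+1 = +2), one bond to H (-1).
Oxidation state = 0 + 2 − 1 = +1.

+1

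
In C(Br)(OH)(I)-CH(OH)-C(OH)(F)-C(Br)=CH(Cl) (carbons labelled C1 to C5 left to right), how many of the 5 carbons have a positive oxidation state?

Tallying each carbon's bonds:
C1: 1C, 1O, 1Br, 1I → 0 + 1 + 1 + 1 = +3
C2: 2C, 1H, 1O → 0 − 1 + 1 = 0
C3: 2C, 1O, 1F → 0 + 1 + 1 = +2
C4: 3C, 1Br → 0 + 1 = +1
C5: 2C, 1H, 1Cl → 0 − 1 + 1 = 0
3 carbons (C1, C3, C4) meet the condition.

3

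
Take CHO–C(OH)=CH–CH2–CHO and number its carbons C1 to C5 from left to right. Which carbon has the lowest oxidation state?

Tallying each carbon's bonds:
C1: 1C, 1H, 2O → 0 − 1 + 2 = +1
C2: 3C, 1O → 0 + 1 = +1
C3: 3C, 1H → 0 − 1 = -1
C4: 2C, 2H → 0 − 2 = -2
C5: 1C, 1H, 2O → 0 − 1 + 2 = +1
The most reduced carbon is C4 at -2.

C4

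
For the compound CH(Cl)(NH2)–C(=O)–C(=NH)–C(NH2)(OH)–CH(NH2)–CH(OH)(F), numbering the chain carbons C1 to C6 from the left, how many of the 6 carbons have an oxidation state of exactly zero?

1

Count +1 for every bond to an atom more electronegative than carbon and −1 for every bond to one less electronegative; C–C bonds are 0. Tallying each carbon:
C1: 1C, 1H, 1N, 1Cl → 0 − 1 + 1 + 1 = +1
C2: 2C, 2O → 0 + 2 = +2
C3: 2C, 2N → 0 + 2 = +2
C4: 2C, 1O, 1N → 0 + 1 + 1 = +2
C5: 2C, 1H, 1N → 0 − 1 + 1 = 0
C6: 1C, 1H, 1O, 1F → 0 − 1 + 1 + 1 = +1
1 carbon (C5) meets the condition.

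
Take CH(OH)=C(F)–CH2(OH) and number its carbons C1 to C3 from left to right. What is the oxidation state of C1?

Count +1 for every bond to an atom more electronegative than carbon and −1 for every bond to one less electronegative; C–C bonds are 0.
C1 has a double bond to C (2×0 = 0), one bond to O (+1), one bond to H (-1).
Oxidation state = 0 + 1 − 1 = 0.

0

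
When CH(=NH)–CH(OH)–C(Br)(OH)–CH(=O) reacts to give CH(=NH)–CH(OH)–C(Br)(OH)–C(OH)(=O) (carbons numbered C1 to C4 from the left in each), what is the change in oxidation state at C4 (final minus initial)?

Before: C4 has 1 bond to C, 1 bond to H, 2 bonds to O → oxidation state +1.
After: C4 has 1 bond to C, 3 bonds to O → oxidation state +3.
Δ = +3 − (+1) = +2, so this is an oxidation at C4.

+2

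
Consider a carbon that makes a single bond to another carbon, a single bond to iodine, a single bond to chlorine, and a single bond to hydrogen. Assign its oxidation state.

Count +1 for every bond to an atom more electronegative than carbon and −1 for every bond to one less electronegative; C–C bonds are 0.
The carbon has one bond to C (0), one bond to Cl (+1), one bond to H (-1), one bond to I (+1).
Oxidation state = 0 + 1 − 1 + 1 = +1.

+1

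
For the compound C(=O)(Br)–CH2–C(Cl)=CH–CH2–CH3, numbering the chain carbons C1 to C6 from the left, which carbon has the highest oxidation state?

Each bond to a more electronegative atom (O, N, halogen) counts +1, each bond to a less electronegative atom (H, metal, B, Si) counts −1, and each C–C bond counts 0. Tallying each carbon:
C1: 1C, 2O, 1Br → 0 + 2 + 1 = +3
C2: 2C, 2H → 0 − 2 = -2
C3: 3C, 1Cl → 0 + 1 = +1
C4: 3C, 1H → 0 − 1 = -1
C5: 2C, 2H → 0 − 2 = -2
C6: 1C, 3H → 0 − 3 = -3
The most oxidised carbon is C1 at +3.

C1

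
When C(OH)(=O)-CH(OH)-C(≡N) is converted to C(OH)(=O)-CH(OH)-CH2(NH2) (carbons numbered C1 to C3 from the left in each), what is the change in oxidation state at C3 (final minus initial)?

-4

Before: C3 has 1 bond to C, 3 bonds to N → oxidation state +3.
After: C3 has 1 bond to C, 2 bonds to H, 1 bond to N → oxidation state -1.
Δ = -1 − (+3) = -4, so this is a reduction at C3.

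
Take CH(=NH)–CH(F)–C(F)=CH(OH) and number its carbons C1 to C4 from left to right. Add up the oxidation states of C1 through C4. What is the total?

Tallying each carbon's bonds:
C1: 1C, 1H, 2N → 0 − 1 + 2 = +1
C2: 2C, 1H, 1F → 0 − 1 + 1 = 0
C3: 3C, 1F → 0 + 1 = +1
C4: 2C, 1H, 1O → 0 − 1 + 1 = 0
Sum = +1 + 0 + 1 + 0 = +2.

+2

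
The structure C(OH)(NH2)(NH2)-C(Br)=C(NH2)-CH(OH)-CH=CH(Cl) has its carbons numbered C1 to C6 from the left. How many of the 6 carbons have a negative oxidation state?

Tallying each carbon's bonds:
C1: 1C, 1O, 2N → 0 + 1 + 2 = +3
C2: 3C, 1Br → 0 + 1 = +1
C3: 3C, 1N → 0 + 1 = +1
C4: 2C, 1H, 1O → 0 − 1 + 1 = 0
C5: 3C, 1H → 0 − 1 = -1
C6: 2C, 1H, 1Cl → 0 − 1 + 1 = 0
1 carbon (C5) meets the condition.

1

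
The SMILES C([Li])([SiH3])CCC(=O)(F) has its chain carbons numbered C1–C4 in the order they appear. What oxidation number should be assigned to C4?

+3

Bonds to more-electronegative neighbours contribute +1 each, bonds to H or metals contribute −1 each, and C–C bonds contribute 0.
C4 has one bond to C (0), a double bond to O (2×+1 = +2), one bond to F (+1).
Oxidation state = 0 + 2 + 1 = +3.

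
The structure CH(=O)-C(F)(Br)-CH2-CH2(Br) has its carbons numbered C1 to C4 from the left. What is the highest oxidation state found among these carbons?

+2

Bonds to more-electronegative neighbours contribute +1 each, bonds to H or metals contribute −1 each, and C–C bonds contribute 0. Tallying each carbon:
C1: 1C, 1H, 2O → 0 − 1 + 2 = +1
C2: 2C, 1F, 1Br → 0 + 1 + 1 = +2
C3: 2C, 2H → 0 − 2 = -2
C4: 1C, 2H, 1Br → 0 − 2 + 1 = -1
The highest value is +2.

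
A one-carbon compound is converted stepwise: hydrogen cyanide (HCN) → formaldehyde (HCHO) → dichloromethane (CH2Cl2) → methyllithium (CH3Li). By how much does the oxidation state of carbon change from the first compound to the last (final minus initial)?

-6

Carbon oxidation states along the series — hydrogen cyanide: +2, formaldehyde: 0, dichloromethane: 0, methyllithium: -4.
Net change = -4 − (+2) = -6.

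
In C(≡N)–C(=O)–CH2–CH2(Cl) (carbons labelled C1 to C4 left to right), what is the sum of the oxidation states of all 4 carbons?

Bonds to more-electronegative neighbours contribute +1 each, bonds to H or metals contribute −1 each, and C–C bonds contribute 0. Tallying each carbon:
C1: 1C, 3N → 0 + 3 = +3
C2: 2C, 2O → 0 + 2 = +2
C3: 2C, 2H → 0 − 2 = -2
C4: 1C, 2H, 1Cl → 0 − 2 + 1 = -1
Sum = +3 + 2 − 2 − 1 = +2.

+2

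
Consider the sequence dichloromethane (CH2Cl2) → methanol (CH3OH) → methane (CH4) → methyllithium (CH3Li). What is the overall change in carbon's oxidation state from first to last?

-4

Carbon oxidation states along the series — dichloromethane: 0, methanol: -2, methane: -4, methyllithium: -4.
Net change = -4 − (0) = -4.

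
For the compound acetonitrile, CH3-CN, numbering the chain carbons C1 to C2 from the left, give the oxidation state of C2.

C2 has a triple bond to N (3×+1 = +3), one bond to C (0).
Oxidation state = +3 + 0 = +3.

+3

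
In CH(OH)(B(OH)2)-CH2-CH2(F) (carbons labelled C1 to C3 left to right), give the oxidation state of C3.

-1

Bonds to more-electronegative neighbours contribute +1 each, bonds to H or metals contribute −1 each, and C–C bonds contribute 0.
C3 has one bond to C (0), one bond to H (-1), one bond to F (+1), one bond to H (-1).
Oxidation state = 0 − 1 + 1 − 1 = -1.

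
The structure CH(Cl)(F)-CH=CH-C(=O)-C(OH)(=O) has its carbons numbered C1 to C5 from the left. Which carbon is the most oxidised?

Assign +1 per bond to O/N/halogen, −1 per bond to H or an electropositive element, and 0 per bond to carbon. Tallying each carbon:
C1: 1C, 1H, 1F, 1Cl → 0 − 1 + 1 + 1 = +1
C2: 3C, 1H → 0 − 1 = -1
C3: 3C, 1H → 0 − 1 = -1
C4: 2C, 2O → 0 + 2 = +2
C5: 1C, 3O → 0 + 3 = +3
The most oxidised carbon is C5 at +3.

C5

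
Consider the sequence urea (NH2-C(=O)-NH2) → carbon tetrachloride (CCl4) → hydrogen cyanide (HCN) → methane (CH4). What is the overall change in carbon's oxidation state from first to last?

Carbon oxidation states along the series — urea: +4, carbon tetrachloride: +4, hydrogen cyanide: +2, methane: -4.
Net change = -4 − (+4) = -8.

-8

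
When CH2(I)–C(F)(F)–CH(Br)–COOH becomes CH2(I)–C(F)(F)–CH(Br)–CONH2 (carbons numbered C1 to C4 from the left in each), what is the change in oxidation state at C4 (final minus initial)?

0

Before: C4 has 1 bond to C, 3 bonds to O → oxidation state +3.
After: C4 has 1 bond to C, 2 bonds to O, 1 bond to N → oxidation state +3.
Δ = +3 − (+3) = 0, so no net redox change at C4.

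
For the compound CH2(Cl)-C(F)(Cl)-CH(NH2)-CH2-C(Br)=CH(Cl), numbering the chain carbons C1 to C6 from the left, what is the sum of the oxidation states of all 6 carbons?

0

Tallying each carbon's bonds:
C1: 1C, 2H, 1Cl → 0 − 2 + 1 = -1
C2: 2C, 1F, 1Cl → 0 + 1 + 1 = +2
C3: 2C, 1H, 1N → 0 − 1 + 1 = 0
C4: 2C, 2H → 0 − 2 = -2
C5: 3C, 1Br → 0 + 1 = +1
C6: 2C, 1H, 1Cl → 0 − 1 + 1 = 0
Sum = -1 + 2 + 0 − 2 + 1 + 0 = 0.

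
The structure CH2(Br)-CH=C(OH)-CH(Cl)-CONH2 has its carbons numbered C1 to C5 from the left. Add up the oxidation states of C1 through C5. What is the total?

Tallying each carbon's bonds:
C1: 1C, 2H, 1Br → 0 − 2 + 1 = -1
C2: 3C, 1H → 0 − 1 = -1
C3: 3C, 1O → 0 + 1 = +1
C4: 2C, 1H, 1Cl → 0 − 1 + 1 = 0
C5: 1C, 2O, 1N → 0 + 2 + 1 = +3
Sum = -1 − 1 + 1 + 0 + 3 = +2.

+2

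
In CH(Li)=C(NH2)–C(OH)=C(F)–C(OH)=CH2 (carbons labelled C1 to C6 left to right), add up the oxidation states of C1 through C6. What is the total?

0

Tallying each carbon's bonds:
C1: 2C, 1H, 1Li → 0 − 1 − 1 = -2
C2: 3C, 1N → 0 + 1 = +1
C3: 3C, 1O → 0 + 1 = +1
C4: 3C, 1F → 0 + 1 = +1
C5: 3C, 1O → 0 + 1 = +1
C6: 2C, 2H → 0 − 2 = -2
Sum = -2 + 1 + 1 + 1 + 1 − 2 = 0.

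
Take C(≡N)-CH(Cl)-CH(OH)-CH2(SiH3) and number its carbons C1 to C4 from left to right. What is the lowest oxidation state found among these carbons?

Tallying each carbon's bonds:
C1: 1C, 3N → 0 + 3 = +3
C2: 2C, 1H, 1Cl → 0 − 1 + 1 = 0
C3: 2C, 1H, 1O → 0 − 1 + 1 = 0
C4: 1C, 2H, 1Si → 0 − 2 − 1 = -3
The lowest value is -3.

-3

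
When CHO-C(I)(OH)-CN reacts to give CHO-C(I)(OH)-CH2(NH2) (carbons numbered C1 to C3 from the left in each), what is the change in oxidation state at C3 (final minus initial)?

-4

Before: C3 has 1 bond to C, 3 bonds to N → oxidation state +3.
After: C3 has 1 bond to C, 2 bonds to H, 1 bond to N → oxidation state -1.
Δ = -1 − (+3) = -4, so this is a reduction at C3.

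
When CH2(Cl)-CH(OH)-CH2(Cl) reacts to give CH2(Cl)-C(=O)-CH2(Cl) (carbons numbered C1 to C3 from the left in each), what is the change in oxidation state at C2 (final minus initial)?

+2

Before: C2 has 2 bonds to C, 1 bond to H, 1 bond to O → oxidation state 0.
After: C2 has 2 bonds to C, 2 bonds to O → oxidation state +2.
Δ = +2 − (0) = +2, so this is an oxidation at C2.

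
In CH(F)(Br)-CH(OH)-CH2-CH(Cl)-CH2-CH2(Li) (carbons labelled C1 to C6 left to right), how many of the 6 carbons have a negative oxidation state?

Tallying each carbon's bonds:
C1: 1C, 1H, 1F, 1Br → 0 − 1 + 1 + 1 = +1
C2: 2C, 1H, 1O → 0 − 1 + 1 = 0
C3: 2C, 2H → 0 − 2 = -2
C4: 2C, 1H, 1Cl → 0 − 1 + 1 = 0
C5: 2C, 2H → 0 − 2 = -2
C6: 1C, 2H, 1Li → 0 − 2 − 1 = -3
3 carbons (C3, C5, C6) meet the condition.

3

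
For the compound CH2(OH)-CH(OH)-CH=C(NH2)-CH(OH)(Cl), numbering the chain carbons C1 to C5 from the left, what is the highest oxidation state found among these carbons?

+1

Tallying each carbon's bonds:
C1: 1C, 2H, 1O → 0 − 2 + 1 = -1
C2: 2C, 1H, 1O → 0 − 1 + 1 = 0
C3: 3C, 1H → 0 − 1 = -1
C4: 3C, 1N → 0 + 1 = +1
C5: 1C, 1H, 1O, 1Cl → 0 − 1 + 1 + 1 = +1
The highest value is +1.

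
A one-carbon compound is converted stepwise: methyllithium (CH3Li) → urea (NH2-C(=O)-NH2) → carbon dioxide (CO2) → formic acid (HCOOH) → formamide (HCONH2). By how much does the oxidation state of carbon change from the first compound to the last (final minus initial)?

Carbon oxidation states along the series — methyllithium: -4, urea: +4, carbon dioxide: +4, formic acid: +2, formamide: +2.
Net change = +2 − (-4) = +6.

+6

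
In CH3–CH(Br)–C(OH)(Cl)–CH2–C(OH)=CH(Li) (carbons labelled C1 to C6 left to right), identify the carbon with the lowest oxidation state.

C1

Tallying each carbon's bonds:
C1: 1C, 3H → 0 − 3 = -3
C2: 2C, 1H, 1Br → 0 − 1 + 1 = 0
C3: 2C, 1O, 1Cl → 0 + 1 + 1 = +2
C4: 2C, 2H → 0 − 2 = -2
C5: 3C, 1O → 0 + 1 = +1
C6: 2C, 1H, 1Li → 0 − 1 − 1 = -2
The most reduced carbon is C1 at -3.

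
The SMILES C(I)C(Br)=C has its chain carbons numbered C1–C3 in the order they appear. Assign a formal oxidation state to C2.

+1

Assign +1 per bond to O/N/halogen, −1 per bond to H or an electropositive element, and 0 per bond to carbon.
C2 has one bond to C (0), a double bond to C (2×0 = 0), one bond to Br (+1).
Oxidation state = 0 + 0 + 1 = +1.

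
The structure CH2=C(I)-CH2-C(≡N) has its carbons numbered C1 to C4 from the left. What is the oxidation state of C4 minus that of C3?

+5

C4: 1C, 3N → 0 + 3 = +3
C3: 2C, 2H → 0 − 2 = -2
Difference: +3 − (-2) = +5.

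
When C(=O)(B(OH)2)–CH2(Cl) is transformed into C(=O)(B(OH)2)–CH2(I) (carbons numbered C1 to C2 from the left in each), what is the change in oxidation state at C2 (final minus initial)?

0

Before: C2 has 1 bond to C, 2 bonds to H, 1 bond to Cl → oxidation state -1.
After: C2 has 1 bond to C, 2 bonds to H, 1 bond to I → oxidation state -1.
Δ = -1 − (-1) = 0, so no net redox change at C2.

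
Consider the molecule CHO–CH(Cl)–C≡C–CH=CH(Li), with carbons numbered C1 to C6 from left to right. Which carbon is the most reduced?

Tallying each carbon's bonds:
C1: 1C, 1H, 2O → 0 − 1 + 2 = +1
C2: 2C, 1H, 1Cl → 0 − 1 + 1 = 0
C3: 4C → 0 = 0
C4: 4C → 0 = 0
C5: 3C, 1H → 0 − 1 = -1
C6: 2C, 1H, 1Li → 0 − 1 − 1 = -2
The most reduced carbon is C6 at -2.

C6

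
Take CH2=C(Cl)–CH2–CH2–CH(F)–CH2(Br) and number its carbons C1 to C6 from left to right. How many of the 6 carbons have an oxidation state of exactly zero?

Tallying each carbon's bonds:
C1: 2C, 2H → 0 − 2 = -2
C2: 3C, 1Cl → 0 + 1 = +1
C3: 2C, 2H → 0 − 2 = -2
C4: 2C, 2H → 0 − 2 = -2
C5: 2C, 1H, 1F → 0 − 1 + 1 = 0
C6: 1C, 2H, 1Br → 0 − 2 + 1 = -1
1 carbon (C5) meets the condition.

1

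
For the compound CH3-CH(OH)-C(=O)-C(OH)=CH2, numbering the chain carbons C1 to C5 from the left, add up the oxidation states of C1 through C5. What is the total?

Assign +1 per bond to O/N/halogen, −1 per bond to H or an electropositive element, and 0 per bond to carbon. Tallying each carbon:
C1: 1C, 3H → 0 − 3 = -3
C2: 2C, 1H, 1O → 0 − 1 + 1 = 0
C3: 2C, 2O → 0 + 2 = +2
C4: 3C, 1O → 0 + 1 = +1
C5: 2C, 2H → 0 − 2 = -2
Sum = -3 + 0 + 2 + 1 − 2 = -2.

-2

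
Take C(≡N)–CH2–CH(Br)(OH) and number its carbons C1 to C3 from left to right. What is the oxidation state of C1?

Each bond to a more electronegative atom (O, N, halogen) counts +1, each bond to a less electronegative atom (H, metal, B, Si) counts −1, and each C–C bond counts 0.
C1 has one bond to C (0), a triple bond to N (3×+1 = +3).
Oxidation state = 0 + 3 = +3.

+3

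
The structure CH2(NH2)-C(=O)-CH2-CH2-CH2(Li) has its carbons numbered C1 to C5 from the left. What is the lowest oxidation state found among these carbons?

-3

Assign +1 per bond to O/N/halogen, −1 per bond to H or an electropositive element, and 0 per bond to carbon. Tallying each carbon:
C1: 1C, 2H, 1N → 0 − 2 + 1 = -1
C2: 2C, 2O → 0 + 2 = +2
C3: 2C, 2H → 0 − 2 = -2
C4: 2C, 2H → 0 − 2 = -2
C5: 1C, 2H, 1Li → 0 − 2 − 1 = -3
The lowest value is -3.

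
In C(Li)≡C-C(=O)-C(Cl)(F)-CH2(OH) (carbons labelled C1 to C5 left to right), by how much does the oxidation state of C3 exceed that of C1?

C3: 2C, 2O → 0 + 2 = +2
C1: 3C, 1Li → 0 − 1 = -1
Difference: +2 − (-1) = +3.

+3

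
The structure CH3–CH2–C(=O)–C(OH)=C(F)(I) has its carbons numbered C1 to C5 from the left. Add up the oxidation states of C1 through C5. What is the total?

0

Assign +1 per bond to O/N/halogen, −1 per bond to H or an electropositive element, and 0 per bond to carbon. Tallying each carbon:
C1: 1C, 3H → 0 − 3 = -3
C2: 2C, 2H → 0 − 2 = -2
C3: 2C, 2O → 0 + 2 = +2
C4: 3C, 1O → 0 + 1 = +1
C5: 2C, 1F, 1I → 0 + 1 + 1 = +2
Sum = -3 − 2 + 2 + 1 + 2 = 0.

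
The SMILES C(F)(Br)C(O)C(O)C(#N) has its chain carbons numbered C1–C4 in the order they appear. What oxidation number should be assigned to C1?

Assign +1 per bond to O/N/halogen, −1 per bond to H or an electropositive element, and 0 per bond to carbon.
C1 has one bond to C (0), one bond to F (+1), one bond to Br (+1), one bond to H (-1).
Oxidation state = 0 + 1 + 1 − 1 = +1.

+1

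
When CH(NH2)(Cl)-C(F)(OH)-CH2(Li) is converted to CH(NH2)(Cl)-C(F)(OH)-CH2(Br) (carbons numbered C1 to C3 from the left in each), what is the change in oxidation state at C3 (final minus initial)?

Before: C3 has 1 bond to C, 2 bonds to H, 1 bond to Li → oxidation state -3.
After: C3 has 1 bond to C, 2 bonds to H, 1 bond to Br → oxidation state -1.
Δ = -1 − (-3) = +2, so this is an oxidation at C3.

+2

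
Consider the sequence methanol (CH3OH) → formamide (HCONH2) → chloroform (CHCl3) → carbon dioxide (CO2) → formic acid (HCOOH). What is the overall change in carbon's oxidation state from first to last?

Carbon oxidation states along the series — methanol: -2, formamide: +2, chloroform: +2, carbon dioxide: +4, formic acid: +2.
Net change = +2 − (-2) = +4.

+4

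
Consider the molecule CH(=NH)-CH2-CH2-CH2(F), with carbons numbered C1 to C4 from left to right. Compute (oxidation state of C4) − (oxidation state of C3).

C4: 1C, 2H, 1F → 0 − 2 + 1 = -1
C3: 2C, 2H → 0 − 2 = -2
Difference: -1 − (-2) = +1.

+1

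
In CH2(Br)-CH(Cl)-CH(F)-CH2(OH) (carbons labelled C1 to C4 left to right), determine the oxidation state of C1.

C1 has one bond to C (0), one bond to H (-1), one bond to Br (+1), one bond to H (-1).
Oxidation state = 0 − 1 + 1 − 1 = -1.

-1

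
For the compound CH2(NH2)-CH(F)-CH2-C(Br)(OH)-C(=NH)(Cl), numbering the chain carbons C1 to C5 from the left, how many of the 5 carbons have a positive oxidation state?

Count +1 for every bond to an atom more electronegative than carbon and −1 for every bond to one less electronegative; C–C bonds are 0. Tallying each carbon:
C1: 1C, 2H, 1N → 0 − 2 + 1 = -1
C2: 2C, 1H, 1F → 0 − 1 + 1 = 0
C3: 2C, 2H → 0 − 2 = -2
C4: 2C, 1O, 1Br → 0 + 1 + 1 = +2
C5: 1C, 2N, 1Cl → 0 + 2 + 1 = +3
2 carbons (C4, C5) meet the condition.

2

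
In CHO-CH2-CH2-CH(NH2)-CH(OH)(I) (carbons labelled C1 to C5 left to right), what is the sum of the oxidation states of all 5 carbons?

Count +1 for every bond to an atom more electronegative than carbon and −1 for every bond to one less electronegative; C–C bonds are 0. Tallying each carbon:
C1: 1C, 1H, 2O → 0 − 1 + 2 = +1
C2: 2C, 2H → 0 − 2 = -2
C3: 2C, 2H → 0 − 2 = -2
C4: 2C, 1H, 1N → 0 − 1 + 1 = 0
C5: 1C, 1H, 1O, 1I → 0 − 1 + 1 + 1 = +1
Sum = +1 − 2 − 2 + 0 + 1 = -2.

-2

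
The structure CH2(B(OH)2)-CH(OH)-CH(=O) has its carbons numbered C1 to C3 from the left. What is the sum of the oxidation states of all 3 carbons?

-2

Count +1 for every bond to an atom more electronegative than carbon and −1 for every bond to one less electronegative; C–C bonds are 0. Tallying each carbon:
C1: 1C, 2H, 1B → 0 − 2 − 1 = -3
C2: 2C, 1H, 1O → 0 − 1 + 1 = 0
C3: 1C, 1H, 2O → 0 − 1 + 2 = +1
Sum = -3 + 0 + 1 = -2.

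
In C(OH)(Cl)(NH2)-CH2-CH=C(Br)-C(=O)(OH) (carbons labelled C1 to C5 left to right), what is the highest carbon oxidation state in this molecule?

Tallying each carbon's bonds:
C1: 1C, 1O, 1N, 1Cl → 0 + 1 + 1 + 1 = +3
C2: 2C, 2H → 0 − 2 = -2
C3: 3C, 1H → 0 − 1 = -1
C4: 3C, 1Br → 0 + 1 = +1
C5: 1C, 3O → 0 + 3 = +3
The highest value is +3.

+3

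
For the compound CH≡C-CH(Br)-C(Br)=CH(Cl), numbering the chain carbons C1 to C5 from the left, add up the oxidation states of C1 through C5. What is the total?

Tallying each carbon's bonds:
C1: 3C, 1H → 0 − 1 = -1
C2: 4C → 0 = 0
C3: 2C, 1H, 1Br → 0 − 1 + 1 = 0
C4: 3C, 1Br → 0 + 1 = +1
C5: 2C, 1H, 1Cl → 0 − 1 + 1 = 0
Sum = -1 + 0 + 0 + 1 + 0 = 0.

0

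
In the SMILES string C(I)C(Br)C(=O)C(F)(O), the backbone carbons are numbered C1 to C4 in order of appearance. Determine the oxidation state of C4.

Assign +1 per bond to O/N/halogen, −1 per bond to H or an electropositive element, and 0 per bond to carbon.
C4 has one bond to C (0), one bond to F (+1), one bond to H (-1), one bond to O (+1).
Oxidation state = 0 + 1 − 1 + 1 = +1.

+1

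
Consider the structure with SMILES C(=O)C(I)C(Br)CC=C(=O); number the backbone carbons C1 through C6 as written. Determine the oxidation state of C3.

C3 has one bond to C (0), one bond to C (0), one bond to Br (+1), one bond to H (-1).
Oxidation state = 0 + 0 + 1 − 1 = 0.

0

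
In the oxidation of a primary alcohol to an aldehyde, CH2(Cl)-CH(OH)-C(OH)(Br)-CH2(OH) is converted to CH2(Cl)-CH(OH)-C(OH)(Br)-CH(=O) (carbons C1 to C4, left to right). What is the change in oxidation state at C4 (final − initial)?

Before: C4 has 1 bond to C, 2 bonds to H, 1 bond to O → oxidation state -1.
After: C4 has 1 bond to C, 1 bond to H, 2 bonds to O → oxidation state +1.
Δ = +1 − (-1) = +2, so this is an oxidation at C4.

+2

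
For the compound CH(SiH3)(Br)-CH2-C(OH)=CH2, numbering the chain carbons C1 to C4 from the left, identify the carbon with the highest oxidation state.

C3

Count +1 for every bond to an atom more electronegative than carbon and −1 for every bond to one less electronegative; C–C bonds are 0. Tallying each carbon:
C1: 1C, 1H, 1Br, 1Si → 0 − 1 + 1 − 1 = -1
C2: 2C, 2H → 0 − 2 = -2
C3: 3C, 1O → 0 + 1 = +1
C4: 2C, 2H → 0 − 2 = -2
The most oxidised carbon is C3 at +1.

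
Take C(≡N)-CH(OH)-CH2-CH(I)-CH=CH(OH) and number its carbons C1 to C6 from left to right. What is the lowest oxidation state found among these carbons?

Bonds to more-electronegative neighbours contribute +1 each, bonds to H or metals contribute −1 each, and C–C bonds contribute 0. Tallying each carbon:
C1: 1C, 3N → 0 + 3 = +3
C2: 2C, 1H, 1O → 0 − 1 + 1 = 0
C3: 2C, 2H → 0 − 2 = -2
C4: 2C, 1H, 1I → 0 − 1 + 1 = 0
C5: 3C, 1H → 0 − 1 = -1
C6: 2C, 1H, 1O → 0 − 1 + 1 = 0
The lowest value is -2.

-2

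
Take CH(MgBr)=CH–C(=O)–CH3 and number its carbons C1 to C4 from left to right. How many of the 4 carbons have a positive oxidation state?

1

Assign +1 per bond to O/N/halogen, −1 per bond to H or an electropositive element, and 0 per bond to carbon. Tallying each carbon:
C1: 2C, 1H, 1Mg → 0 − 1 − 1 = -2
C2: 3C, 1H → 0 − 1 = -1
C3: 2C, 2O → 0 + 2 = +2
C4: 1C, 3H → 0 − 3 = -3
1 carbon (C3) meets the condition.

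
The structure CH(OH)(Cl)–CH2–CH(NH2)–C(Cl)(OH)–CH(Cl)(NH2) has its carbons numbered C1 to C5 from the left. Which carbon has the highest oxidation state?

C4

Tallying each carbon's bonds:
C1: 1C, 1H, 1O, 1Cl → 0 − 1 + 1 + 1 = +1
C2: 2C, 2H → 0 − 2 = -2
C3: 2C, 1H, 1N → 0 − 1 + 1 = 0
C4: 2C, 1O, 1Cl → 0 + 1 + 1 = +2
C5: 1C, 1H, 1N, 1Cl → 0 − 1 + 1 + 1 = +1
The most oxidised carbon is C4 at +2.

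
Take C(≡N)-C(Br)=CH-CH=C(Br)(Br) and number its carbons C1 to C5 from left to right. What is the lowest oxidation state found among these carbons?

Count +1 for every bond to an atom more electronegative than carbon and −1 for every bond to one less electronegative; C–C bonds are 0. Tallying each carbon:
C1: 1C, 3N → 0 + 3 = +3
C2: 3C, 1Br → 0 + 1 = +1
C3: 3C, 1H → 0 − 1 = -1
C4: 3C, 1H → 0 − 1 = -1
C5: 2C, 2Br → 0 + 2 = +2
The lowest value is -1.

-1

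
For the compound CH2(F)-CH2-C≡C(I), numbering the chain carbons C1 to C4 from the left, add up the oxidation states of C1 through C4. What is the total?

Tallying each carbon's bonds:
C1: 1C, 2H, 1F → 0 − 2 + 1 = -1
C2: 2C, 2H → 0 − 2 = -2
C3: 4C → 0 = 0
C4: 3C, 1I → 0 + 1 = +1
Sum = -1 − 2 + 0 + 1 = -2.

-2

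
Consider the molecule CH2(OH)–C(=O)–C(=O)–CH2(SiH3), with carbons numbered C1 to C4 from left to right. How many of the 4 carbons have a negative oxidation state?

Bonds to more-electronegative neighbours contribute +1 each, bonds to H or metals contribute −1 each, and C–C bonds contribute 0. Tallying each carbon:
C1: 1C, 2H, 1O → 0 − 2 + 1 = -1
C2: 2C, 2O → 0 + 2 = +2
C3: 2C, 2O → 0 + 2 = +2
C4: 1C, 2H, 1Si → 0 − 2 − 1 = -3
2 carbons (C1, C4) meet the condition.

2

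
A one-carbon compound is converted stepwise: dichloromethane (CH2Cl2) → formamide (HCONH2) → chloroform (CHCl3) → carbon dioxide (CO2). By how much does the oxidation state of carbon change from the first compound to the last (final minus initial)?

Carbon oxidation states along the series — dichloromethane: 0, formamide: +2, chloroform: +2, carbon dioxide: +4.
Net change = +4 − (0) = +4.

+4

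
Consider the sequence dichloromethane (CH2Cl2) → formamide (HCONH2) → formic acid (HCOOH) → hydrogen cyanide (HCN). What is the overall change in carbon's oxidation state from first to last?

Carbon oxidation states along the series — dichloromethane: 0, formamide: +2, formic acid: +2, hydrogen cyanide: +2.
Net change = +2 − (0) = +2.

+2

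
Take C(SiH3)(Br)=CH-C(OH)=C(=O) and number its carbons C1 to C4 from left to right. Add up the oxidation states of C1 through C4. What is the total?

+2

Tallying each carbon's bonds:
C1: 2C, 1Br, 1Si → 0 + 1 − 1 = 0
C2: 3C, 1H → 0 − 1 = -1
C3: 3C, 1O → 0 + 1 = +1
C4: 2C, 2O → 0 + 2 = +2
Sum = 0 − 1 + 1 + 2 = +2.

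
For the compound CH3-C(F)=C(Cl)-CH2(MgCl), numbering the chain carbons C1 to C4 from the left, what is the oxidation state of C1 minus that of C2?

-4

C1: 1C, 3H → 0 − 3 = -3
C2: 3C, 1F → 0 + 1 = +1
Difference: -3 − (+1) = -4.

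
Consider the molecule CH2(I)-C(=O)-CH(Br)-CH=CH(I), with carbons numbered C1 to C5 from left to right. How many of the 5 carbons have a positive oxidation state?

1

Count +1 for every bond to an atom more electronegative than carbon and −1 for every bond to one less electronegative; C–C bonds are 0. Tallying each carbon:
C1: 1C, 2H, 1I → 0 − 2 + 1 = -1
C2: 2C, 2O → 0 + 2 = +2
C3: 2C, 1H, 1Br → 0 − 1 + 1 = 0
C4: 3C, 1H → 0 − 1 = -1
C5: 2C, 1H, 1I → 0 − 1 + 1 = 0
1 carbon (C2) meets the condition.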